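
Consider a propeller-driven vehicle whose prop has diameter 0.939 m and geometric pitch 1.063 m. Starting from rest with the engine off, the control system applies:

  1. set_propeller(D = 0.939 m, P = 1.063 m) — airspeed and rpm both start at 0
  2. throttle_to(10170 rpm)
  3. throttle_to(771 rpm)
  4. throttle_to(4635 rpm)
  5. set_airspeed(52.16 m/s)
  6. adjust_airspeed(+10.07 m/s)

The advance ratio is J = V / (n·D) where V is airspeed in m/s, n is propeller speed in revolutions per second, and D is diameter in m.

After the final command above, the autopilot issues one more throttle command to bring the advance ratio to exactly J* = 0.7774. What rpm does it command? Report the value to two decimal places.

set_propeller: D = 0.939 m, P = 1.063 m (p = P/D = 1.132055); state ← (V=0, rpm=0)
throttle_to(10170): rpm ← 10170
throttle_to(771): rpm ← 771
throttle_to(4635): rpm ← 4635
set_airspeed(52.16): V ← 52.16 m/s
adjust_airspeed(+10.07): V ← 52.16 +10.07 = 62.23 m/s
final state: V = 62.23 m/s, rpm = 4635 → n = rpm/60 = 77.250000 rev/s
target J* = 0.7774; solve J* = V/(n·D) for n: n = V/(J*·D) = 62.23/(0.7774 × 0.939) = 85.249074 rev/s
rpm = 60·n = 5114.944465

rpm = 5114.94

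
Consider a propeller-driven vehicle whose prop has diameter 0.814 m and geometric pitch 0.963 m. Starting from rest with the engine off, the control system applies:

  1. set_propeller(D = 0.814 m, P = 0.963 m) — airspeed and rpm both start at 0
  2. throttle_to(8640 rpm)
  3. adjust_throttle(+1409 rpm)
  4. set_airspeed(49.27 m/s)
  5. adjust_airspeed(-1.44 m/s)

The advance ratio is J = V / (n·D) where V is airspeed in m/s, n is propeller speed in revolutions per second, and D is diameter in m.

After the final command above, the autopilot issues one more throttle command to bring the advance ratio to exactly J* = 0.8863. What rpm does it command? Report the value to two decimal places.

rpm = 3977.83

set_propeller: D = 0.814 m, P = 0.963 m (p = P/D = 1.183047); state ← (V=0, rpm=0)
throttle_to(8640): rpm ← 8640
adjust_throttle(+1409): rpm ← 8640 +1409 = 10049
set_airspeed(49.27): V ← 49.27 m/s
adjust_airspeed(-1.44): V ← 49.27 -1.44 = 47.83 m/s
final state: V = 47.83 m/s, rpm = 10049 → n = rpm/60 = 167.483333 rev/s
target J* = 0.8863; solve J* = V/(n·D) for n: n = V/(J*·D) = 47.83/(0.8863 × 0.814) = 66.297206 rev/s
rpm = 60·n = 3977.832366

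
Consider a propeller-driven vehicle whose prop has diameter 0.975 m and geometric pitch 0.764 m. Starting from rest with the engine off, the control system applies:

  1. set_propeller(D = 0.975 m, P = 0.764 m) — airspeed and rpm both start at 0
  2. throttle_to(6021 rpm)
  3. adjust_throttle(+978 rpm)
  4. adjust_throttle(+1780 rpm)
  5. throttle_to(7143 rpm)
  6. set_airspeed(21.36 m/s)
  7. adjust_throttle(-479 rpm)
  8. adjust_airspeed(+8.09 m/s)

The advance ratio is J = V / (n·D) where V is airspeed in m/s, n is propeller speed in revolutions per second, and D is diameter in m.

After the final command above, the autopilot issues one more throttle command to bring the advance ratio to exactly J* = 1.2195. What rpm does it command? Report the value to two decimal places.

set_propeller: D = 0.975 m, P = 0.764 m (p = P/D = 0.783590); state ← (V=0, rpm=0)
throttle_to(6021): rpm ← 6021
adjust_throttle(+978): rpm ← 6021 +978 = 6999
adjust_throttle(+1780): rpm ← 6999 +1780 = 8779
throttle_to(7143): rpm ← 7143
set_airspeed(21.36): V ← 21.36 m/s
adjust_throttle(-479): rpm ← 7143 -479 = 6664
adjust_airspeed(+8.09): V ← 21.36 +8.09 = 29.45 m/s
final state: V = 29.45 m/s, rpm = 6664 → n = rpm/60 = 111.066667 rev/s
target J* = 1.2195; solve J* = V/(n·D) for n: n = V/(J*·D) = 29.45/(1.2195 × 0.975) = 24.768453 rev/s
rpm = 60·n = 1486.107169

rpm = 1486.11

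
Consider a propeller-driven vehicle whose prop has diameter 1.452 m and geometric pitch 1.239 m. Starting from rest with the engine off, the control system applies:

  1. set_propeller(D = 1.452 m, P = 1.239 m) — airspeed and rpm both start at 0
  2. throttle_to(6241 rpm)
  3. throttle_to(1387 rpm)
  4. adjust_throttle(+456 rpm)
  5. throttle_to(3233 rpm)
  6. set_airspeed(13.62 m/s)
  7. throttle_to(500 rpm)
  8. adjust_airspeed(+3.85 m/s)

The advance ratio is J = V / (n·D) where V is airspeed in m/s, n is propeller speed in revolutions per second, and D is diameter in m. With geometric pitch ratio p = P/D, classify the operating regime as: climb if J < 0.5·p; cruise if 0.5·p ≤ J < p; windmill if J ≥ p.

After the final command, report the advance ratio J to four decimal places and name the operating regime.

J = 1.4438, regime = windmill

set_propeller: D = 1.452 m, P = 1.239 m (p = P/D = 0.853306); state ← (V=0, rpm=0)
throttle_to(6241): rpm ← 6241
throttle_to(1387): rpm ← 1387
adjust_throttle(+456): rpm ← 1387 +456 = 1843
throttle_to(3233): rpm ← 3233
set_airspeed(13.62): V ← 13.62 m/s
throttle_to(500): rpm ← 500
adjust_airspeed(+3.85): V ← 13.62 +3.85 = 17.47 m/s
final state: V = 17.47 m/s, rpm = 500 → n = rpm/60 = 8.333333 rev/s
J = V / (n·D) = 17.47 / (8.333333 × 1.452) = 1.443802
regime bands: climb J<0.4267 | cruise [0.4267, 0.8533) | windmill J≥0.8533
J = 1.4438 → windmill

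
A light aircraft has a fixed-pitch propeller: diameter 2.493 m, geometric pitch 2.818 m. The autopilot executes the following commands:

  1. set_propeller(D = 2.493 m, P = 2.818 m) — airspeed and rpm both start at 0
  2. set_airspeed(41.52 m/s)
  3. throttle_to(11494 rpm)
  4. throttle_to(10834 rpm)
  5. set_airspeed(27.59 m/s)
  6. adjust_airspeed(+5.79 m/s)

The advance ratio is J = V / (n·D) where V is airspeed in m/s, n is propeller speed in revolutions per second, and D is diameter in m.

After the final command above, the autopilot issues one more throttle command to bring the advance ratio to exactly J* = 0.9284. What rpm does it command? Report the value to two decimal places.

set_propeller: D = 2.493 m, P = 2.818 m (p = P/D = 1.130365); state ← (V=0, rpm=0)
set_airspeed(41.52): V ← 41.52 m/s
throttle_to(11494): rpm ← 11494
throttle_to(10834): rpm ← 10834
set_airspeed(27.59): V ← 27.59 m/s
adjust_airspeed(+5.79): V ← 27.59 +5.79 = 33.38 m/s
final state: V = 33.38 m/s, rpm = 10834 → n = rpm/60 = 180.566667 rev/s
target J* = 0.9284; solve J* = V/(n·D) for n: n = V/(J*·D) = 33.38/(0.9284 × 2.493) = 14.422114 rev/s
rpm = 60·n = 865.326836

rpm = 865.33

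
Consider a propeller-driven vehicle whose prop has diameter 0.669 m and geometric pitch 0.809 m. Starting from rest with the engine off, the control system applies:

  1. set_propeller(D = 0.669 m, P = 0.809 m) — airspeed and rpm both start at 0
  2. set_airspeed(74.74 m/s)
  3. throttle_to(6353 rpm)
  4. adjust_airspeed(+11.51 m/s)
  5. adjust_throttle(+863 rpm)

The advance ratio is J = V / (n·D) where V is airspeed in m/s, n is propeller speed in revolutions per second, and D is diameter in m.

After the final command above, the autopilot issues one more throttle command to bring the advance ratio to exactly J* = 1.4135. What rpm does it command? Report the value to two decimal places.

set_propeller: D = 0.669 m, P = 0.809 m (p = P/D = 1.209268); state ← (V=0, rpm=0)
set_airspeed(74.74): V ← 74.74 m/s
throttle_to(6353): rpm ← 6353
adjust_airspeed(+11.51): V ← 74.74 +11.51 = 86.25 m/s
adjust_throttle(+863): rpm ← 6353 +863 = 7216
final state: V = 86.25 m/s, rpm = 7216 → n = rpm/60 = 120.266667 rev/s
target J* = 1.4135; solve J* = V/(n·D) for n: n = V/(J*·D) = 86.25/(1.4135 × 0.669) = 91.208891 rev/s
rpm = 60·n = 5472.533434

rpm = 5472.53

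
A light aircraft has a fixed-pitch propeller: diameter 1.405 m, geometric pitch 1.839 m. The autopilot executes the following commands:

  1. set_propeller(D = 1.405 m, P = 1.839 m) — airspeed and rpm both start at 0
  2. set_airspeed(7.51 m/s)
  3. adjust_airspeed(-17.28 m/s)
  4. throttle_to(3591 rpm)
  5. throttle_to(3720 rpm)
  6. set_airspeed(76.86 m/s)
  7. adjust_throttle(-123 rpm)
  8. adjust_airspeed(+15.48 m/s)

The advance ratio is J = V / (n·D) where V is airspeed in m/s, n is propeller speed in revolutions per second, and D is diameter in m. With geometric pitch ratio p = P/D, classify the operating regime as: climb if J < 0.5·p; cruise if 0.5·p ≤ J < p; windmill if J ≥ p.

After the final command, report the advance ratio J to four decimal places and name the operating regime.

J = 1.0963, regime = cruise

set_propeller: D = 1.405 m, P = 1.839 m (p = P/D = 1.308897); state ← (V=0, rpm=0)
set_airspeed(7.51): V ← 7.51 m/s
adjust_airspeed(-17.28): V ← 7.51 -17.28 = -9.77 m/s
throttle_to(3591): rpm ← 3591
throttle_to(3720): rpm ← 3720
set_airspeed(76.86): V ← 76.86 m/s
adjust_throttle(-123): rpm ← 3720 -123 = 3597
adjust_airspeed(+15.48): V ← 76.86 +15.48 = 92.34 m/s
final state: V = 92.34 m/s, rpm = 3597 → n = rpm/60 = 59.950000 rev/s
J = V / (n·D) = 92.34 / (59.950000 × 1.405) = 1.096287
regime bands: climb J<0.6544 | cruise [0.6544, 1.3089) | windmill J≥1.3089
J = 1.0963 → cruise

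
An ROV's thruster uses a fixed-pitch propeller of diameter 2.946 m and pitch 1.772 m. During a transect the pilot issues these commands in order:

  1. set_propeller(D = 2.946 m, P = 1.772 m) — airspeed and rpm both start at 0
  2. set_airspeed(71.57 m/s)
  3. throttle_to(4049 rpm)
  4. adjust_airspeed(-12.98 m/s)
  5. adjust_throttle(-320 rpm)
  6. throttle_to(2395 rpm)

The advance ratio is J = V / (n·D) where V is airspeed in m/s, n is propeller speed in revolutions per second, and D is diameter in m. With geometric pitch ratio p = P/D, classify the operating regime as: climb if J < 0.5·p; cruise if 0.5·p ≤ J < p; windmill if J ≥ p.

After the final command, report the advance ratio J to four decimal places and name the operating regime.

J = 0.4982, regime = cruise

set_propeller: D = 2.946 m, P = 1.772 m (p = P/D = 0.601494); state ← (V=0, rpm=0)
set_airspeed(71.57): V ← 71.57 m/s
throttle_to(4049): rpm ← 4049
adjust_airspeed(-12.98): V ← 71.57 -12.98 = 58.59 m/s
adjust_throttle(-320): rpm ← 4049 -320 = 3729
throttle_to(2395): rpm ← 2395
final state: V = 58.59 m/s, rpm = 2395 → n = rpm/60 = 39.916667 rev/s
J = V / (n·D) = 58.59 / (39.916667 × 2.946) = 0.498238
regime bands: climb J<0.3007 | cruise [0.3007, 0.6015) | windmill J≥0.6015
J = 0.4982 → cruise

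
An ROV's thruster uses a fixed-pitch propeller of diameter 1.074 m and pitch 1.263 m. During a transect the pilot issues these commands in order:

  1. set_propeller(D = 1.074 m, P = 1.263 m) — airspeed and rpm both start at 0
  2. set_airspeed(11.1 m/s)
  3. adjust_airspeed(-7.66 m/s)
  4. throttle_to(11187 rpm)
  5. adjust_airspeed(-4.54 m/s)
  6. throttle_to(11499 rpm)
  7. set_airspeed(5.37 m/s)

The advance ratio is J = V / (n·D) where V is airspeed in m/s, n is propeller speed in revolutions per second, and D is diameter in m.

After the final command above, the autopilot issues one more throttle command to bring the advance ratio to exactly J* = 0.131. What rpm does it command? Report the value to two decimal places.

set_propeller: D = 1.074 m, P = 1.263 m (p = P/D = 1.175978); state ← (V=0, rpm=0)
set_airspeed(11.1): V ← 11.1 m/s
adjust_airspeed(-7.66): V ← 11.1 -7.66 = 3.44 m/s
throttle_to(11187): rpm ← 11187
adjust_airspeed(-4.54): V ← 3.44 -4.54 = -1.1 m/s
throttle_to(11499): rpm ← 11499
set_airspeed(5.37): V ← 5.37 m/s
final state: V = 5.37 m/s, rpm = 11499 → n = rpm/60 = 191.650000 rev/s
target J* = 0.131; solve J* = V/(n·D) for n: n = V/(J*·D) = 5.37/(0.131 × 1.074) = 38.167939 rev/s
rpm = 60·n = 2290.076336

rpm = 2290.08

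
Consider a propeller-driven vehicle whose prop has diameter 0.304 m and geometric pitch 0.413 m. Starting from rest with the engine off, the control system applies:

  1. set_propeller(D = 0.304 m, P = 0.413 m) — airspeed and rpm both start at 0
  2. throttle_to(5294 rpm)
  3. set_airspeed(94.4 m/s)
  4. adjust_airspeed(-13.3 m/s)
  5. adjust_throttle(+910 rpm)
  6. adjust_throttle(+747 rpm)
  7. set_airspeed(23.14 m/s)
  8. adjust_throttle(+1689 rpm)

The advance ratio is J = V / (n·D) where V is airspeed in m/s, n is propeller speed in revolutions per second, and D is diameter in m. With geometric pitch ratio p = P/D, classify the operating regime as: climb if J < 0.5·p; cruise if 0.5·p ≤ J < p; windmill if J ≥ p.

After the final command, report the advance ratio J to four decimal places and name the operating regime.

J = 0.5286, regime = climb

set_propeller: D = 0.304 m, P = 0.413 m (p = P/D = 1.358553); state ← (V=0, rpm=0)
throttle_to(5294): rpm ← 5294
set_airspeed(94.4): V ← 94.4 m/s
adjust_airspeed(-13.3): V ← 94.4 -13.3 = 81.1 m/s
adjust_throttle(+910): rpm ← 5294 +910 = 6204
adjust_throttle(+747): rpm ← 6204 +747 = 6951
set_airspeed(23.14): V ← 23.14 m/s
adjust_throttle(+1689): rpm ← 6951 +1689 = 8640
final state: V = 23.14 m/s, rpm = 8640 → n = rpm/60 = 144.000000 rev/s
J = V / (n·D) = 23.14 / (144.000000 × 0.304) = 0.528600
regime bands: climb J<0.6793 | cruise [0.6793, 1.3586) | windmill J≥1.3586
J = 0.5286 → climb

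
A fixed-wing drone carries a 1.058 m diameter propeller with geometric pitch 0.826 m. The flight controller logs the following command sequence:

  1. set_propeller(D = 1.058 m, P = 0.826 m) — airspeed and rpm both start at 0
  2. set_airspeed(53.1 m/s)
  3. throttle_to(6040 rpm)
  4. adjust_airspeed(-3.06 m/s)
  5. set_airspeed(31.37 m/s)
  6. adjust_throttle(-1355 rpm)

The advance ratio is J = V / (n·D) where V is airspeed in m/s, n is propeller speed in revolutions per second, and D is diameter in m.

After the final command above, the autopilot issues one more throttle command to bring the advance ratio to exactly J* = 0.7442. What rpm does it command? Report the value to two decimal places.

set_propeller: D = 1.058 m, P = 0.826 m (p = P/D = 0.780718); state ← (V=0, rpm=0)
set_airspeed(53.1): V ← 53.1 m/s
throttle_to(6040): rpm ← 6040
adjust_airspeed(-3.06): V ← 53.1 -3.06 = 50.04 m/s
set_airspeed(31.37): V ← 31.37 m/s
adjust_throttle(-1355): rpm ← 6040 -1355 = 4685
final state: V = 31.37 m/s, rpm = 4685 → n = rpm/60 = 78.083333 rev/s
target J* = 0.7442; solve J* = V/(n·D) for n: n = V/(J*·D) = 31.37/(0.7442 × 1.058) = 39.841821 rev/s
rpm = 60·n = 2390.509289

rpm = 2390.51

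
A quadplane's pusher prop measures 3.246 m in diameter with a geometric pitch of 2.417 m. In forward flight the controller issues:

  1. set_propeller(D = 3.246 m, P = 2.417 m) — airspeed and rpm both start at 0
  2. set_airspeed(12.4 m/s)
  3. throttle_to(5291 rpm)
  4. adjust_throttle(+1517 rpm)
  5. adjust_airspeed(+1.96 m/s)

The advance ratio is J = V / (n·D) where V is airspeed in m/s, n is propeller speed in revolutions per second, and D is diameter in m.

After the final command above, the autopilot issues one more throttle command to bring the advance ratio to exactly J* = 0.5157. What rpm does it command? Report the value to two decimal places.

rpm = 514.71

set_propeller: D = 3.246 m, P = 2.417 m (p = P/D = 0.744609); state ← (V=0, rpm=0)
set_airspeed(12.4): V ← 12.4 m/s
throttle_to(5291): rpm ← 5291
adjust_throttle(+1517): rpm ← 5291 +1517 = 6808
adjust_airspeed(+1.96): V ← 12.4 +1.96 = 14.36 m/s
final state: V = 14.36 m/s, rpm = 6808 → n = rpm/60 = 113.466667 rev/s
target J* = 0.5157; solve J* = V/(n·D) for n: n = V/(J*·D) = 14.36/(0.5157 × 3.246) = 8.578449 rev/s
rpm = 60·n = 514.706963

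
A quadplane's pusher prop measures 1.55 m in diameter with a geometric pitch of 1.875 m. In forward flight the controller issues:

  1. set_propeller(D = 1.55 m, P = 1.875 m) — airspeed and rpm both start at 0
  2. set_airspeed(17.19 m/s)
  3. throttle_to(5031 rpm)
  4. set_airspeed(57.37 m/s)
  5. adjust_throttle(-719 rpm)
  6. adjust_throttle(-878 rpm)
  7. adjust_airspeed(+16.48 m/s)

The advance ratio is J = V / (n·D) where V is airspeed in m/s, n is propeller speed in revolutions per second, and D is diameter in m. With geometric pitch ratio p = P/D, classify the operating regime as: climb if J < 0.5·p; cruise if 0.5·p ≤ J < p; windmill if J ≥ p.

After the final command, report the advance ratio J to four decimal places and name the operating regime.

J = 0.8325, regime = cruise

set_propeller: D = 1.55 m, P = 1.875 m (p = P/D = 1.209677); state ← (V=0, rpm=0)
set_airspeed(17.19): V ← 17.19 m/s
throttle_to(5031): rpm ← 5031
set_airspeed(57.37): V ← 57.37 m/s
adjust_throttle(-719): rpm ← 5031 -719 = 4312
adjust_throttle(-878): rpm ← 4312 -878 = 3434
adjust_airspeed(+16.48): V ← 57.37 +16.48 = 73.85 m/s
final state: V = 73.85 m/s, rpm = 3434 → n = rpm/60 = 57.233333 rev/s
J = V / (n·D) = 73.85 / (57.233333 × 1.55) = 0.832472
regime bands: climb J<0.6048 | cruise [0.6048, 1.2097) | windmill J≥1.2097
J = 0.8325 → cruise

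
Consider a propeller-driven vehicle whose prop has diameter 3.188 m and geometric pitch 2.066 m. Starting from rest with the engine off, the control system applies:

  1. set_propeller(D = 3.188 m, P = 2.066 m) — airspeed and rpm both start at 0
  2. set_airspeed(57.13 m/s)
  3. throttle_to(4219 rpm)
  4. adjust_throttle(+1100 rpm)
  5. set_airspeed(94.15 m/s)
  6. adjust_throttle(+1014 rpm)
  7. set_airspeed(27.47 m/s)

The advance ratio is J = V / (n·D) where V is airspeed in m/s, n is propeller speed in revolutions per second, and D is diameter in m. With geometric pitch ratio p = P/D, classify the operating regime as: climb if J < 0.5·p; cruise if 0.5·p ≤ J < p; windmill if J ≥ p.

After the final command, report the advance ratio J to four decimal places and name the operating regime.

set_propeller: D = 3.188 m, P = 2.066 m (p = P/D = 0.648055); state ← (V=0, rpm=0)
set_airspeed(57.13): V ← 57.13 m/s
throttle_to(4219): rpm ← 4219
adjust_throttle(+1100): rpm ← 4219 +1100 = 5319
set_airspeed(94.15): V ← 94.15 m/s
adjust_throttle(+1014): rpm ← 5319 +1014 = 6333
set_airspeed(27.47): V ← 27.47 m/s
final state: V = 27.47 m/s, rpm = 6333 → n = rpm/60 = 105.550000 rev/s
J = V / (n·D) = 27.47 / (105.550000 × 3.188) = 0.081636
regime bands: climb J<0.3240 | cruise [0.3240, 0.6481) | windmill J≥0.6481
J = 0.0816 → climb

J = 0.0816, regime = climb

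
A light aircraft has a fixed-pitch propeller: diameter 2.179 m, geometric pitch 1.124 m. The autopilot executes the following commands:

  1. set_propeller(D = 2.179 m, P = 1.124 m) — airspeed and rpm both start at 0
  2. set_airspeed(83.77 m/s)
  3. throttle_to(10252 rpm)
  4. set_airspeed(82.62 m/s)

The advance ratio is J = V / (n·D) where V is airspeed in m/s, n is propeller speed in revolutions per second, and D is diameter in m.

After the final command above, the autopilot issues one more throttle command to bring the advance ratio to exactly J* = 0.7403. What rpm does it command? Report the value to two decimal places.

rpm = 3073.06

set_propeller: D = 2.179 m, P = 1.124 m (p = P/D = 0.515833); state ← (V=0, rpm=0)
set_airspeed(83.77): V ← 83.77 m/s
throttle_to(10252): rpm ← 10252
set_airspeed(82.62): V ← 82.62 m/s
final state: V = 82.62 m/s, rpm = 10252 → n = rpm/60 = 170.866667 rev/s
target J* = 0.7403; solve J* = V/(n·D) for n: n = V/(J*·D) = 82.62/(0.7403 × 2.179) = 51.217716 rev/s
rpm = 60·n = 3073.062984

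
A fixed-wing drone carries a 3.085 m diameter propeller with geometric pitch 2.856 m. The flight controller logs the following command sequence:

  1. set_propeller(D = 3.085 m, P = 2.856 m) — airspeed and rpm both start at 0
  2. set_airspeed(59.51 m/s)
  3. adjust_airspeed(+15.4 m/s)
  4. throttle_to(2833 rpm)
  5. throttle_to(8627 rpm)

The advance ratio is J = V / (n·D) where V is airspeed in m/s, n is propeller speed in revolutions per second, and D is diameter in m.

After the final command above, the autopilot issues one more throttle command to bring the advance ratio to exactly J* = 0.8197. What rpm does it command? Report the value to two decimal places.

rpm = 1777.38

set_propeller: D = 3.085 m, P = 2.856 m (p = P/D = 0.925770); state ← (V=0, rpm=0)
set_airspeed(59.51): V ← 59.51 m/s
adjust_airspeed(+15.4): V ← 59.51 +15.4 = 74.91 m/s
throttle_to(2833): rpm ← 2833
throttle_to(8627): rpm ← 8627
final state: V = 74.91 m/s, rpm = 8627 → n = rpm/60 = 143.783333 rev/s
target J* = 0.8197; solve J* = V/(n·D) for n: n = V/(J*·D) = 74.91/(0.8197 × 3.085) = 29.623045 rev/s
rpm = 60·n = 1777.382681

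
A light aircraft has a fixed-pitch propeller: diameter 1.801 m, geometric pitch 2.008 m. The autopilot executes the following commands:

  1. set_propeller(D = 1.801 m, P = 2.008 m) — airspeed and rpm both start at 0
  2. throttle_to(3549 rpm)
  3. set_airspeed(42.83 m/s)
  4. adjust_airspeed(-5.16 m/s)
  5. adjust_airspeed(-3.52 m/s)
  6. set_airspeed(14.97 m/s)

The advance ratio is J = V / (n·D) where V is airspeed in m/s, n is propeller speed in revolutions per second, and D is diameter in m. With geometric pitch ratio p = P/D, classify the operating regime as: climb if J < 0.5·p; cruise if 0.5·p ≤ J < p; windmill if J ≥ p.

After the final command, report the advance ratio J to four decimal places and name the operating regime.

set_propeller: D = 1.801 m, P = 2.008 m (p = P/D = 1.114936); state ← (V=0, rpm=0)
throttle_to(3549): rpm ← 3549
set_airspeed(42.83): V ← 42.83 m/s
adjust_airspeed(-5.16): V ← 42.83 -5.16 = 37.67 m/s
adjust_airspeed(-3.52): V ← 37.67 -3.52 = 34.15 m/s
set_airspeed(14.97): V ← 14.97 m/s
final state: V = 14.97 m/s, rpm = 3549 → n = rpm/60 = 59.150000 rev/s
J = V / (n·D) = 14.97 / (59.150000 × 1.801) = 0.140525
regime bands: climb J<0.5575 | cruise [0.5575, 1.1149) | windmill J≥1.1149
J = 0.1405 → climb

J = 0.1405, regime = climb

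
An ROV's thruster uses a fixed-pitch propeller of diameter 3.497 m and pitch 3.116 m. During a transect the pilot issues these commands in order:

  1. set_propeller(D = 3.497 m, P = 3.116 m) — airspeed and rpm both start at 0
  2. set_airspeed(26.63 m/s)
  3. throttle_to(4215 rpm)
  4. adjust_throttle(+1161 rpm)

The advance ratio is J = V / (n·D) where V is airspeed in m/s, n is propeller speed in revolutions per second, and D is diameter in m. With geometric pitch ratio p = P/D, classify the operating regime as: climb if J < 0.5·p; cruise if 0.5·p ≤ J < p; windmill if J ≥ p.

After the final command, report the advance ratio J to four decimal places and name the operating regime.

set_propeller: D = 3.497 m, P = 3.116 m (p = P/D = 0.891049); state ← (V=0, rpm=0)
set_airspeed(26.63): V ← 26.63 m/s
throttle_to(4215): rpm ← 4215
adjust_throttle(+1161): rpm ← 4215 +1161 = 5376
final state: V = 26.63 m/s, rpm = 5376 → n = rpm/60 = 89.600000 rev/s
J = V / (n·D) = 26.63 / (89.600000 × 3.497) = 0.084990
regime bands: climb J<0.4455 | cruise [0.4455, 0.8910) | windmill J≥0.8910
J = 0.0850 → climb

J = 0.0850, regime = climb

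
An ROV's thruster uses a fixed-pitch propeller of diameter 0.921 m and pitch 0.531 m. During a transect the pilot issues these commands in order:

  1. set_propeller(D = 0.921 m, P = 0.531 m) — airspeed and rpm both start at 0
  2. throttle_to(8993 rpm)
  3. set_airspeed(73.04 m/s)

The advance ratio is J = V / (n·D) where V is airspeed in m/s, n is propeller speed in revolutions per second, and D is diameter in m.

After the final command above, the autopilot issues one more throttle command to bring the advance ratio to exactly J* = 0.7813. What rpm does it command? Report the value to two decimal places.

rpm = 6090.24

set_propeller: D = 0.921 m, P = 0.531 m (p = P/D = 0.576547); state ← (V=0, rpm=0)
throttle_to(8993): rpm ← 8993
set_airspeed(73.04): V ← 73.04 m/s
final state: V = 73.04 m/s, rpm = 8993 → n = rpm/60 = 149.883333 rev/s
target J* = 0.7813; solve J* = V/(n·D) for n: n = V/(J*·D) = 73.04/(0.7813 × 0.921) = 101.504036 rev/s
rpm = 60·n = 6090.242146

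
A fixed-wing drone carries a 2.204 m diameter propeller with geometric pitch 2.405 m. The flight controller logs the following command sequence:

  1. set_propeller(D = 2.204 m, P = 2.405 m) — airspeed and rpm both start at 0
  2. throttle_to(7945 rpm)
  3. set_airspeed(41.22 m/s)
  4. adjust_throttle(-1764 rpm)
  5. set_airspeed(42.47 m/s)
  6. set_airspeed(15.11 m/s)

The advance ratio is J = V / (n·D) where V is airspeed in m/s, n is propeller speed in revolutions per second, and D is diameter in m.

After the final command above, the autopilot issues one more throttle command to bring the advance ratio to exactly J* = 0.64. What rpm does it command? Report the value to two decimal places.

rpm = 642.72

set_propeller: D = 2.204 m, P = 2.405 m (p = P/D = 1.091198); state ← (V=0, rpm=0)
throttle_to(7945): rpm ← 7945
set_airspeed(41.22): V ← 41.22 m/s
adjust_throttle(-1764): rpm ← 7945 -1764 = 6181
set_airspeed(42.47): V ← 42.47 m/s
set_airspeed(15.11): V ← 15.11 m/s
final state: V = 15.11 m/s, rpm = 6181 → n = rpm/60 = 103.016667 rev/s
target J* = 0.64; solve J* = V/(n·D) for n: n = V/(J*·D) = 15.11/(0.64 × 2.204) = 10.712058 rev/s
rpm = 60·n = 642.723457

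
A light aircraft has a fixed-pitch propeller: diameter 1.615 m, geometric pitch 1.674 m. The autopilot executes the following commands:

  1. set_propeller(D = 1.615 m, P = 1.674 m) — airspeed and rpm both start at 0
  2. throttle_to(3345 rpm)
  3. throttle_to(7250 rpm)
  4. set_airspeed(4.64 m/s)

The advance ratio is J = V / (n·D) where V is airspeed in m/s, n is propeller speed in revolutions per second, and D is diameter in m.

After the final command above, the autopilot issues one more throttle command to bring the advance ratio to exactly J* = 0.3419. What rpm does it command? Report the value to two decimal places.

set_propeller: D = 1.615 m, P = 1.674 m (p = P/D = 1.036533); state ← (V=0, rpm=0)
throttle_to(3345): rpm ← 3345
throttle_to(7250): rpm ← 7250
set_airspeed(4.64): V ← 4.64 m/s
final state: V = 4.64 m/s, rpm = 7250 → n = rpm/60 = 120.833333 rev/s
target J* = 0.3419; solve J* = V/(n·D) for n: n = V/(J*·D) = 4.64/(0.3419 × 1.615) = 8.403232 rev/s
rpm = 60·n = 504.193919

rpm = 504.19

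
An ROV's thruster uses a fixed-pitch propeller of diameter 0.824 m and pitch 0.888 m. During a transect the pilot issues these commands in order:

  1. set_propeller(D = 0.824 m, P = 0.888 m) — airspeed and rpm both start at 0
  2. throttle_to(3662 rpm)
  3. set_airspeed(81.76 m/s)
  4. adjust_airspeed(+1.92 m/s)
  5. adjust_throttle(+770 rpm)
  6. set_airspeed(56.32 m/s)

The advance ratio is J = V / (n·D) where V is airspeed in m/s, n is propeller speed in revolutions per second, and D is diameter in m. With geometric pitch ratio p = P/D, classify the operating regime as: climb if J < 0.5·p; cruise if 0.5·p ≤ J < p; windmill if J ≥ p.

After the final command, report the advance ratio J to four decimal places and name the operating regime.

J = 0.9253, regime = cruise

set_propeller: D = 0.824 m, P = 0.888 m (p = P/D = 1.077670); state ← (V=0, rpm=0)
throttle_to(3662): rpm ← 3662
set_airspeed(81.76): V ← 81.76 m/s
adjust_airspeed(+1.92): V ← 81.76 +1.92 = 83.68 m/s
adjust_throttle(+770): rpm ← 3662 +770 = 4432
set_airspeed(56.32): V ← 56.32 m/s
final state: V = 56.32 m/s, rpm = 4432 → n = rpm/60 = 73.866667 rev/s
J = V / (n·D) = 56.32 / (73.866667 × 0.824) = 0.925309
regime bands: climb J<0.5388 | cruise [0.5388, 1.0777) | windmill J≥1.0777
J = 0.9253 → cruise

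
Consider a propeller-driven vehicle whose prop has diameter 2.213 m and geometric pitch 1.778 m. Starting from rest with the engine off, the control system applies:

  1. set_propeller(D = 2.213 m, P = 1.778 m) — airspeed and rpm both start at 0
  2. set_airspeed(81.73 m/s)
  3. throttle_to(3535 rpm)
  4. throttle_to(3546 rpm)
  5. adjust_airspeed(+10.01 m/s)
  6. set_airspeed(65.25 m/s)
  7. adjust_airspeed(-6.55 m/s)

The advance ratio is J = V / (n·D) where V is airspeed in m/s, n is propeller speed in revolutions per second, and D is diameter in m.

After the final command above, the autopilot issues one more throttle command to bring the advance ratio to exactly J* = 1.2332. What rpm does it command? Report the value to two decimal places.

rpm = 1290.55

set_propeller: D = 2.213 m, P = 1.778 m (p = P/D = 0.803434); state ← (V=0, rpm=0)
set_airspeed(81.73): V ← 81.73 m/s
throttle_to(3535): rpm ← 3535
throttle_to(3546): rpm ← 3546
adjust_airspeed(+10.01): V ← 81.73 +10.01 = 91.74 m/s
set_airspeed(65.25): V ← 65.25 m/s
adjust_airspeed(-6.55): V ← 65.25 -6.55 = 58.7 m/s
final state: V = 58.7 m/s, rpm = 3546 → n = rpm/60 = 59.100000 rev/s
target J* = 1.2332; solve J* = V/(n·D) for n: n = V/(J*·D) = 58.7/(1.2332 × 2.213) = 21.509146 rev/s
rpm = 60·n = 1290.548771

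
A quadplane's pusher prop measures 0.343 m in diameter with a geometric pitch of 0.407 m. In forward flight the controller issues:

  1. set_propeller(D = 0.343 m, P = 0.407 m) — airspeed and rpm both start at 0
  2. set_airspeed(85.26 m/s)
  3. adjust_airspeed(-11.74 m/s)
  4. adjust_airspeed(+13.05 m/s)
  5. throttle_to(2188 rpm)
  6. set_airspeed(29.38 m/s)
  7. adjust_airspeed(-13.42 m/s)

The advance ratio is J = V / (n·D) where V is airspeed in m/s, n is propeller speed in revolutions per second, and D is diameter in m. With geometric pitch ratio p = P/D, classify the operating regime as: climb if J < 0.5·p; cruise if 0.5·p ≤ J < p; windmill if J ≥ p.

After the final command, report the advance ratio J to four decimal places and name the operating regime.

J = 1.2760, regime = windmill

set_propeller: D = 0.343 m, P = 0.407 m (p = P/D = 1.186589); state ← (V=0, rpm=0)
set_airspeed(85.26): V ← 85.26 m/s
adjust_airspeed(-11.74): V ← 85.26 -11.74 = 73.52 m/s
adjust_airspeed(+13.05): V ← 73.52 +13.05 = 86.57 m/s
throttle_to(2188): rpm ← 2188
set_airspeed(29.38): V ← 29.38 m/s
adjust_airspeed(-13.42): V ← 29.38 -13.42 = 15.96 m/s
final state: V = 15.96 m/s, rpm = 2188 → n = rpm/60 = 36.466667 rev/s
J = V / (n·D) = 15.96 / (36.466667 × 0.343) = 1.275977
regime bands: climb J<0.5933 | cruise [0.5933, 1.1866) | windmill J≥1.1866
J = 1.2760 → windmill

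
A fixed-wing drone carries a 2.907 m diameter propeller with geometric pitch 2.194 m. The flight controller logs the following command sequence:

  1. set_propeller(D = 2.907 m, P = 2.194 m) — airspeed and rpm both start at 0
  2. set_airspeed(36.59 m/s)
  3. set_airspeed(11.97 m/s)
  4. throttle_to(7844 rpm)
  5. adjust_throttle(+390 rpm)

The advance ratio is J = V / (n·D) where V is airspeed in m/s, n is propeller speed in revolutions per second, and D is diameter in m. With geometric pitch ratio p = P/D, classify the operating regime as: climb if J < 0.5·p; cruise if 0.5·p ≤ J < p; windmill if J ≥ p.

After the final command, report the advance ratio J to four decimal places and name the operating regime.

J = 0.0300, regime = climb

set_propeller: D = 2.907 m, P = 2.194 m (p = P/D = 0.754730); state ← (V=0, rpm=0)
set_airspeed(36.59): V ← 36.59 m/s
set_airspeed(11.97): V ← 11.97 m/s
throttle_to(7844): rpm ← 7844
adjust_throttle(+390): rpm ← 7844 +390 = 8234
final state: V = 11.97 m/s, rpm = 8234 → n = rpm/60 = 137.233333 rev/s
J = V / (n·D) = 11.97 / (137.233333 × 2.907) = 0.030005
regime bands: climb J<0.3774 | cruise [0.3774, 0.7547) | windmill J≥0.7547
J = 0.0300 → climb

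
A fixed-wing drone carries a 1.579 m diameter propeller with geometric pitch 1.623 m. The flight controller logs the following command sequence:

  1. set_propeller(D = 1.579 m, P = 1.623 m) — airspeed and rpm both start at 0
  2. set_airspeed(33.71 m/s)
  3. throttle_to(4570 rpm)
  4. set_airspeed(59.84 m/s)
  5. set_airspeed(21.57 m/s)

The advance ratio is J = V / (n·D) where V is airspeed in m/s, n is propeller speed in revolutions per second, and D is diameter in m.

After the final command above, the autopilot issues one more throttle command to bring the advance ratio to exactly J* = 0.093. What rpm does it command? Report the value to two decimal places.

set_propeller: D = 1.579 m, P = 1.623 m (p = P/D = 1.027866); state ← (V=0, rpm=0)
set_airspeed(33.71): V ← 33.71 m/s
throttle_to(4570): rpm ← 4570
set_airspeed(59.84): V ← 59.84 m/s
set_airspeed(21.57): V ← 21.57 m/s
final state: V = 21.57 m/s, rpm = 4570 → n = rpm/60 = 76.166667 rev/s
target J* = 0.093; solve J* = V/(n·D) for n: n = V/(J*·D) = 21.57/(0.093 × 1.579) = 146.887577 rev/s
rpm = 60·n = 8813.254612

rpm = 8813.25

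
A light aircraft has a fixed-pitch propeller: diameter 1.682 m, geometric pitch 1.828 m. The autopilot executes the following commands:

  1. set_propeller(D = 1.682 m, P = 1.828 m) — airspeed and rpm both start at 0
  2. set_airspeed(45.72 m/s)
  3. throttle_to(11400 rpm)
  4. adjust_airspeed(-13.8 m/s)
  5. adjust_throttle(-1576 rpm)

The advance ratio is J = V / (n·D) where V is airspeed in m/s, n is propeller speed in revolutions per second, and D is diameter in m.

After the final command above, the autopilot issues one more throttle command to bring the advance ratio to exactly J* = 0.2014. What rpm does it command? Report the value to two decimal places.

rpm = 5653.65

set_propeller: D = 1.682 m, P = 1.828 m (p = P/D = 1.086801); state ← (V=0, rpm=0)
set_airspeed(45.72): V ← 45.72 m/s
throttle_to(11400): rpm ← 11400
adjust_airspeed(-13.8): V ← 45.72 -13.8 = 31.92 m/s
adjust_throttle(-1576): rpm ← 11400 -1576 = 9824
final state: V = 31.92 m/s, rpm = 9824 → n = rpm/60 = 163.733333 rev/s
target J* = 0.2014; solve J* = V/(n·D) for n: n = V/(J*·D) = 31.92/(0.2014 × 1.682) = 94.227447 rev/s
rpm = 60·n = 5653.646827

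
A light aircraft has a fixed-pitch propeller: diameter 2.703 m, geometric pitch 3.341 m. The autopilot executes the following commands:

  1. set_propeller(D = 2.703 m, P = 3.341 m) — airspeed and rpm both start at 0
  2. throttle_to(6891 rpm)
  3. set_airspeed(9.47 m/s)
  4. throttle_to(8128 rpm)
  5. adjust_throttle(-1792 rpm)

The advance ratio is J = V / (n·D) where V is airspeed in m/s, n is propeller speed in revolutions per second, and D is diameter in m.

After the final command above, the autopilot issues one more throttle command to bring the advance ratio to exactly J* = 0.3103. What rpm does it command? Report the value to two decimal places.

rpm = 677.44

set_propeller: D = 2.703 m, P = 3.341 m (p = P/D = 1.236034); state ← (V=0, rpm=0)
throttle_to(6891): rpm ← 6891
set_airspeed(9.47): V ← 9.47 m/s
throttle_to(8128): rpm ← 8128
adjust_throttle(-1792): rpm ← 8128 -1792 = 6336
final state: V = 9.47 m/s, rpm = 6336 → n = rpm/60 = 105.600000 rev/s
target J* = 0.3103; solve J* = V/(n·D) for n: n = V/(J*·D) = 9.47/(0.3103 × 2.703) = 11.290734 rev/s
rpm = 60·n = 677.444012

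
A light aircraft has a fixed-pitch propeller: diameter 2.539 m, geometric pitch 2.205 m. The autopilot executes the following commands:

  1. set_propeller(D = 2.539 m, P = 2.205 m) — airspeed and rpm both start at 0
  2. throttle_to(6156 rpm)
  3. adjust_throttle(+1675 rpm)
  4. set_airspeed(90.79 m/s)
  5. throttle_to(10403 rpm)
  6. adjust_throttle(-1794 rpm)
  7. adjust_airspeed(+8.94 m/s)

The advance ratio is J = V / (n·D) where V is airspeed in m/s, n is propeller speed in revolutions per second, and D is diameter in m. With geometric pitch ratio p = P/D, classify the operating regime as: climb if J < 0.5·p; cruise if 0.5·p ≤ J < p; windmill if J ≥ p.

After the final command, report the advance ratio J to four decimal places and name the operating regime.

J = 0.2738, regime = climb

set_propeller: D = 2.539 m, P = 2.205 m (p = P/D = 0.868452); state ← (V=0, rpm=0)
throttle_to(6156): rpm ← 6156
adjust_throttle(+1675): rpm ← 6156 +1675 = 7831
set_airspeed(90.79): V ← 90.79 m/s
throttle_to(10403): rpm ← 10403
adjust_throttle(-1794): rpm ← 10403 -1794 = 8609
adjust_airspeed(+8.94): V ← 90.79 +8.94 = 99.73 m/s
final state: V = 99.73 m/s, rpm = 8609 → n = rpm/60 = 143.483333 rev/s
J = V / (n·D) = 99.73 / (143.483333 × 2.539) = 0.273755
regime bands: climb J<0.4342 | cruise [0.4342, 0.8685) | windmill J≥0.8685
J = 0.2738 → climb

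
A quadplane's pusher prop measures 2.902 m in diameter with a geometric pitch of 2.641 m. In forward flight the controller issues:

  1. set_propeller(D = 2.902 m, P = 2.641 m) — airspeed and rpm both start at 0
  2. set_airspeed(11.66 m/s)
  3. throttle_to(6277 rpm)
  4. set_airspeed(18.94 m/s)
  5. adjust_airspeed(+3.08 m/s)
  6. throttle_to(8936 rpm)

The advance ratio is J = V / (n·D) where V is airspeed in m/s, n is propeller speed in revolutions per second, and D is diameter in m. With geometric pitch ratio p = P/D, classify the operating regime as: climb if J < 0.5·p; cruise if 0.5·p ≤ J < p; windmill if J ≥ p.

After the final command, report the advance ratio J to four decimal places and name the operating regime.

J = 0.0509, regime = climb

set_propeller: D = 2.902 m, P = 2.641 m (p = P/D = 0.910062); state ← (V=0, rpm=0)
set_airspeed(11.66): V ← 11.66 m/s
throttle_to(6277): rpm ← 6277
set_airspeed(18.94): V ← 18.94 m/s
adjust_airspeed(+3.08): V ← 18.94 +3.08 = 22.02 m/s
throttle_to(8936): rpm ← 8936
final state: V = 22.02 m/s, rpm = 8936 → n = rpm/60 = 148.933333 rev/s
J = V / (n·D) = 22.02 / (148.933333 × 2.902) = 0.050948
regime bands: climb J<0.4550 | cruise [0.4550, 0.9101) | windmill J≥0.9101
J = 0.0509 → climb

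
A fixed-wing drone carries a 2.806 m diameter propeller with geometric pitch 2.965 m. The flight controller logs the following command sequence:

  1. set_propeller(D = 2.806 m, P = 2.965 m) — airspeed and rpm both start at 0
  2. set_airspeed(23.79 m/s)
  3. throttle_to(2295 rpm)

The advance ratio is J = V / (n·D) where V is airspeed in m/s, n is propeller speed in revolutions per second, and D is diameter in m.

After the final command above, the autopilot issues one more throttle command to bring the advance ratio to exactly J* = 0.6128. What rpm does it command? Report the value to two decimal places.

set_propeller: D = 2.806 m, P = 2.965 m (p = P/D = 1.056664); state ← (V=0, rpm=0)
set_airspeed(23.79): V ← 23.79 m/s
throttle_to(2295): rpm ← 2295
final state: V = 23.79 m/s, rpm = 2295 → n = rpm/60 = 38.250000 rev/s
target J* = 0.6128; solve J* = V/(n·D) for n: n = V/(J*·D) = 23.79/(0.6128 × 2.806) = 13.835282 rev/s
rpm = 60·n = 830.116926

rpm = 830.12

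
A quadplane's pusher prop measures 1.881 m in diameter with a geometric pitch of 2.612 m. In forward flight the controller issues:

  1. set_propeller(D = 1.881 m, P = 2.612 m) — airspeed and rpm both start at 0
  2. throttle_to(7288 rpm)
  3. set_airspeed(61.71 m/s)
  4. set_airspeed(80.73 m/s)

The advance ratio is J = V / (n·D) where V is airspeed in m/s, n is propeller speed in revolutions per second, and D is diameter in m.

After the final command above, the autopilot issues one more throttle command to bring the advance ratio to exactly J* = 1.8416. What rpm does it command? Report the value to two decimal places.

set_propeller: D = 1.881 m, P = 2.612 m (p = P/D = 1.388623); state ← (V=0, rpm=0)
throttle_to(7288): rpm ← 7288
set_airspeed(61.71): V ← 61.71 m/s
set_airspeed(80.73): V ← 80.73 m/s
final state: V = 80.73 m/s, rpm = 7288 → n = rpm/60 = 121.466667 rev/s
target J* = 1.8416; solve J* = V/(n·D) for n: n = V/(J*·D) = 80.73/(1.8416 × 1.881) = 23.305094 rev/s
rpm = 60·n = 1398.305613

rpm = 1398.31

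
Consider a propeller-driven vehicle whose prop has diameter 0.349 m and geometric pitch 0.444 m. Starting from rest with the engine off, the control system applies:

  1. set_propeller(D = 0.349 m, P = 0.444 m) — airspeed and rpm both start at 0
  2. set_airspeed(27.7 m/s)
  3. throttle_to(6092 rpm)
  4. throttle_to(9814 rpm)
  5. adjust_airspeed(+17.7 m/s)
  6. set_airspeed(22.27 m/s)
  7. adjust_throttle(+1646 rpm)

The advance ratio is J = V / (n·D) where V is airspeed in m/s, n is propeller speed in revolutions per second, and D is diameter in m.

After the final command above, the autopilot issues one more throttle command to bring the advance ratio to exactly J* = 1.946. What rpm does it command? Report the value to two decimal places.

rpm = 1967.45

set_propeller: D = 0.349 m, P = 0.444 m (p = P/D = 1.272206); state ← (V=0, rpm=0)
set_airspeed(27.7): V ← 27.7 m/s
throttle_to(6092): rpm ← 6092
throttle_to(9814): rpm ← 9814
adjust_airspeed(+17.7): V ← 27.7 +17.7 = 45.4 m/s
set_airspeed(22.27): V ← 22.27 m/s
adjust_throttle(+1646): rpm ← 9814 +1646 = 11460
final state: V = 22.27 m/s, rpm = 11460 → n = rpm/60 = 191.000000 rev/s
target J* = 1.946; solve J* = V/(n·D) for n: n = V/(J*·D) = 22.27/(1.946 × 0.349) = 32.790796 rev/s
rpm = 60·n = 1967.447736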